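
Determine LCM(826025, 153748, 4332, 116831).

2342763312789900

lcm(826025, 153748) = 826025·153748/gcd = 126999691700/19 = 6684194300
lcm(6684194300, 4332) = 6684194300·4332/gcd = 28955929707600/76 = 380999075100
lcm(380999075100, 116831) = 380999075100·116831/gcd = 44512502943008100/19 = 2342763312789900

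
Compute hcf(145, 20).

Euclid: 145 = 7·20 + 5; 20 = 4·5 + 0. Last nonzero remainder: 5.

5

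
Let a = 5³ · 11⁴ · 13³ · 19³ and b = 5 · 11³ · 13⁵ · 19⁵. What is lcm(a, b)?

1682540473371060875

max exponent per prime: 5³ · 11⁴ · 13⁵ · 19⁵ = 1682540473371060875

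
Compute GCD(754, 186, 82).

2

gcd(754, 186): 754 = 4·186 + 10; 186 = 18·10 + 6; 10 = 1·6 + 4; 6 = 1·4 + 2; 4 = 2·2 + 0 → 2
gcd(2, 82): 82 = 41·2 + 0 → 2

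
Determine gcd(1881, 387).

Euclid: 1881 = 4·387 + 333; 387 = 1·333 + 54; 333 = 6·54 + 9; 54 = 6·9 + 0. Last nonzero remainder: 9.

9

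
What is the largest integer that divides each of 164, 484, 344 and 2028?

gcd(164, 484): 484 = 2·164 + 156; 164 = 1·156 + 8; 156 = 19·8 + 4; 8 = 2·4 + 0 → 4
gcd(4, 344): 344 = 86·4 + 0 → 4
gcd(4, 2028): 2028 = 507·4 + 0 → 4

4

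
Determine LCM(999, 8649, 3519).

lcm(999, 8649) = 999·8649/gcd = 8640351/9 = 960039
lcm(960039, 3519) = 960039·3519/gcd = 3378377241/9 = 375375249

375375249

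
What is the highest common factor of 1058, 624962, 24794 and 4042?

1058 = 2 · 23²; 624962 = 2 · 13² · 43²; 24794 = 2 · 7² · 11 · 23; 4042 = 2 · 43 · 47
gcd takes min exponent of each prime: 2 = 2

2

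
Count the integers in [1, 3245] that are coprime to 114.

1025

Prime factors of 114: 2, 3, 19. Count integers ≤ 3245 divisible by none of them.
By inclusion–exclusion: 3245 − ⌊3245/2⌋ − ⌊3245/3⌋ − ⌊3245/19⌋ + ⌊3245/6⌋ + ⌊3245/38⌋ + ⌊3245/57⌋ − ⌊3245/114⌋ = 1025.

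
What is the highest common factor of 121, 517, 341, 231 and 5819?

11

121 = 11²; 517 = 11 · 47; 341 = 11 · 31; 231 = 3 · 7 · 11; 5819 = 11 · 23²
gcd takes min exponent of each prime: 11 = 11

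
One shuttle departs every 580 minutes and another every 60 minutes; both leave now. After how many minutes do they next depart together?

580 = 2² · 5 · 29; 60 = 2² · 3 · 5
max exponents: 2² · 3 · 5 · 29 = 1740

1740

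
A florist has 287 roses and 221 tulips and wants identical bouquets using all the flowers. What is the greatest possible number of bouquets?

Euclid: 287 = 1·221 + 66; 221 = 3·66 + 23; 66 = 2·23 + 20; 23 = 1·20 + 3; 20 = 6·3 + 2; 3 = 1·2 + 1; 2 = 2·1 + 0. Last nonzero remainder: 1.

1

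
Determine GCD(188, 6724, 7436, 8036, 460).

gcd(188, 6724): 6724 = 35·188 + 144; 188 = 1·144 + 44; 144 = 3·44 + 12; 44 = 3·12 + 8; 12 = 1·8 + 4; 8 = 2·4 + 0 → 4
gcd(4, 7436): 7436 = 1859·4 + 0 → 4
gcd(4, 8036): 8036 = 2009·4 + 0 → 4
gcd(4, 460): 460 = 115·4 + 0 → 4

4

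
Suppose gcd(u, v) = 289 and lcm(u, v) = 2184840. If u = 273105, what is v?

Using uv = gcd(u,v)·lcm(u,v) = 289·2184840 = 631418760, we get v = 631418760/273105 = 2312.

2312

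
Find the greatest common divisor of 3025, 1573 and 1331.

gcd(3025, 1573): 3025 = 1·1573 + 1452; 1573 = 1·1452 + 121; 1452 = 12·121 + 0 → 121
gcd(121, 1331): 1331 = 11·121 + 0 → 121

121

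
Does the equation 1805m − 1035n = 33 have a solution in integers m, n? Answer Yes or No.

No

gcd(1805, 1035): 1805 = 1·1035 + 770; 1035 = 1·770 + 265; 770 = 2·265 + 240; 265 = 1·240 + 25; 240 = 9·25 + 15; 25 = 1·15 + 10; 15 = 1·10 + 5; 10 = 2·5 + 0 → 5
5 does not divide 33, so a solution does not exist.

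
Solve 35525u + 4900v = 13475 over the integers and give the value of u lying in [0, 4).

Reduce mod 4900: 35525u ≡ 13475 (mod 4900). With g = gcd(35525, 4900) = 1225 dividing 13475, divide through: 29u ≡ 11 (mod 4).
Since gcd(29, 4) = 1, u ≡ 11·(29)⁻¹ ≡ 3 (mod 4). Smallest non-negative: 3.

3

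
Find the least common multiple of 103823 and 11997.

1245564531

gcd first: 103823 = 8·11997 + 7847; 11997 = 1·7847 + 4150; 7847 = 1·4150 + 3697; 4150 = 1·3697 + 453; 3697 = 8·453 + 73; 453 = 6·73 + 15; 73 = 4·15 + 13; 15 = 1·13 + 2; 13 = 6·2 + 1; 2 = 2·1 + 0 → gcd = 1
lcm = 103823·11997/gcd = 1245564531/1 = 1245564531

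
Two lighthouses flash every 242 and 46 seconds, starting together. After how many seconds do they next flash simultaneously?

5566

242 = 2 · 11²; 46 = 2 · 23
max exponents: 2 · 11² · 23 = 5566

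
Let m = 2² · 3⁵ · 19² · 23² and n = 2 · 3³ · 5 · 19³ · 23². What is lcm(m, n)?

17634077460

max exponent per prime: 2² · 3⁵ · 5 · 19³ · 23² = 17634077460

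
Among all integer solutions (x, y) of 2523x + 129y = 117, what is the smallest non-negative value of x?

7

Reduce mod 129: 2523x ≡ 117 (mod 129). With g = gcd(2523, 129) = 3 dividing 117, divide through: 841x ≡ 39 (mod 43).
Since gcd(841, 43) = 1, x ≡ 39·(841)⁻¹ ≡ 7 (mod 43). Smallest non-negative: 7.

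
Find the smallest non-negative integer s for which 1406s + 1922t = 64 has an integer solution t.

Reduce mod 1922: 1406s ≡ 64 (mod 1922). With g = gcd(1406, 1922) = 2 dividing 64, divide through: 703s ≡ 32 (mod 961).
Since gcd(703, 961) = 1, s ≡ 32·(703)⁻¹ ≡ 499 (mod 961). Smallest non-negative: 499.

499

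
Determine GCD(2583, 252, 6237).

63

2583 = 3² · 7 · 41; 252 = 2² · 3² · 7; 6237 = 3⁴ · 7 · 11
gcd takes min exponent of each prime: 3² · 7 = 63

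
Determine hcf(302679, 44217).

Euclid: 302679 = 6·44217 + 37377; 44217 = 1·37377 + 6840; 37377 = 5·6840 + 3177; 6840 = 2·3177 + 486; 3177 = 6·486 + 261; 486 = 1·261 + 225; 261 = 1·225 + 36; 225 = 6·36 + 9; 36 = 4·9 + 0. Last nonzero remainder: 9.

9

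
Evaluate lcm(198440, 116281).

198440 = 2³ · 5 · 11² · 41; 116281 = 11² · 31²
max exponents: 2³ · 5 · 11² · 31² · 41 = 190700840

190700840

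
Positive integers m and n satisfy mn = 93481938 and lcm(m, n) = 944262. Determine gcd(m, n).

gcd·lcm = product, so gcd = 93481938/944262 = 99.

99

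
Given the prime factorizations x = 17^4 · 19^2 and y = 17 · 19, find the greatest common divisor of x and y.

min exponent per shared prime: 17 · 19 = 323

323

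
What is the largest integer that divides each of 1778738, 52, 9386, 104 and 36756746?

gcd(1778738, 52): 1778738 = 34206·52 + 26; 52 = 2·26 + 0 → 26
gcd(26, 9386): 9386 = 361·26 + 0 → 26
gcd(26, 104): 104 = 4·26 + 0 → 26
gcd(26, 36756746): 36756746 = 1413721·26 + 0 → 26

26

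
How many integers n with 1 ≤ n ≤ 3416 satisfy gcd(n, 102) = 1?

1072

102 = 2·3·17. Inclusion–exclusion on these primes:
3416 − ⌊3416/2⌋ − ⌊3416/3⌋ − ⌊3416/17⌋ + ⌊3416/6⌋ + ⌊3416/34⌋ + ⌊3416/51⌋ − ⌊3416/102⌋ = 1072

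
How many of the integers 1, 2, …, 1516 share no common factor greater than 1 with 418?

418 = 2·11·19. Inclusion–exclusion on these primes:
1516 − ⌊1516/2⌋ − ⌊1516/11⌋ − ⌊1516/19⌋ + ⌊1516/22⌋ + ⌊1516/38⌋ + ⌊1516/209⌋ − ⌊1516/418⌋ = 653

653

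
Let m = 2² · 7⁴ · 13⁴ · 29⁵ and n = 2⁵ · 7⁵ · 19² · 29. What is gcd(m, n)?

min exponent per shared prime: 2² · 7⁴ · 29 = 278516

278516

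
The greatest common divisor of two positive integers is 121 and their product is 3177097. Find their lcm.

gcd·lcm = product, so lcm = 3177097/121 = 26257.

26257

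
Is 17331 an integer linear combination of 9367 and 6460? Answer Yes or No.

By Bézout, 9367p + 6460q = 17331 has integer solutions iff gcd(9367, 6460) | 17331.
Euclid: 9367 = 1·6460 + 2907; 6460 = 2·2907 + 646; 2907 = 4·646 + 323; 646 = 2·323 + 0. gcd = 323; 17331 mod 323 = 212. No.

No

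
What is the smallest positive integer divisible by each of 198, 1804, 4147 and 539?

198 = 2 · 3² · 11; 1804 = 2² · 11 · 41; 4147 = 11 · 13 · 29; 539 = 7² · 11
lcm takes max exponent of each prime: 2² · 3² · 7² · 11 · 13 · 29 · 41 = 299927628

299927628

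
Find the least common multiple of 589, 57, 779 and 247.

589 = 19 · 31; 57 = 3 · 19; 779 = 19 · 41; 247 = 13 · 19
lcm takes max exponent of each prime: 3 · 13 · 19 · 31 · 41 = 941811

941811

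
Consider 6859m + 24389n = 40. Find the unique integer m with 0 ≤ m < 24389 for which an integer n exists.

gcd(6859, 24389) = 1 (Euclid: 24389 = 3·6859 + 3812; 6859 = 1·3812 + 3047; 3812 = 1·3047 + 765; 3047 = 3·765 + 752; 765 = 1·752 + 13; 752 = 57·13 + 11; 13 = 1·11 + 2; 11 = 5·2 + 1; 2 = 2·1 + 0), and 1 | 40.
Extended Euclid: 6859·(11254) + 24389·(-3165) = 1. Scale by 40: m₀ = 450160.
General solution m = m₀ + 24389t; reducing mod 24389 gives m = 11158 (and n = -3138).

11158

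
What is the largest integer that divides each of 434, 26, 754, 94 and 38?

2

gcd(434, 26): 434 = 16·26 + 18; 26 = 1·18 + 8; 18 = 2·8 + 2; 8 = 4·2 + 0 → 2
gcd(2, 754): 754 = 377·2 + 0 → 2
gcd(2, 94): 94 = 47·2 + 0 → 2
gcd(2, 38): 38 = 19·2 + 0 → 2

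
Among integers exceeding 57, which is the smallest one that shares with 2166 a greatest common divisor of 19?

95

Multiples of 19 above 57: 19·4, 19·5, … . Need the cofactor coprime to 2166/19 = 114.
Checking s = 4, 5, … the first with gcd(s, 114) = 1 is s = 5, giving 95.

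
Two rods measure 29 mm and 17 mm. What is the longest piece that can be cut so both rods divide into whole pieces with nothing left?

29 = 29
17 = 17
Common: 1 = 1

1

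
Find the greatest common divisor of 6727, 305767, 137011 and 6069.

7

gcd(6727, 305767): 305767 = 45·6727 + 3052; 6727 = 2·3052 + 623; 3052 = 4·623 + 560; 623 = 1·560 + 63; 560 = 8·63 + 56; 63 = 1·56 + 7; 56 = 8·7 + 0 → 7
gcd(7, 137011): 137011 = 19573·7 + 0 → 7
gcd(7, 6069): 6069 = 867·7 + 0 → 7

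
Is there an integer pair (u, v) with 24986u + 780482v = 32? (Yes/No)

Yes

By Bézout, 24986u + 780482v = 32 has integer solutions iff gcd(24986, 780482) | 32.
Euclid: 780482 = 31·24986 + 5916; 24986 = 4·5916 + 1322; 5916 = 4·1322 + 628; 1322 = 2·628 + 66; 628 = 9·66 + 34; 66 = 1·34 + 32; 34 = 1·32 + 2; 32 = 16·2 + 0. gcd = 2; 32 mod 2 = 0. Yes.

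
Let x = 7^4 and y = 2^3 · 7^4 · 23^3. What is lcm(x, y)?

233703736

max exponent per prime: 2^3 · 7^4 · 23^3 = 233703736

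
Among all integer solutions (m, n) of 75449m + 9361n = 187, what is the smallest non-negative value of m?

284

Reduce mod 9361: 75449m ≡ 187 (mod 9361). With g = gcd(75449, 9361) = 11 dividing 187, divide through: 6859m ≡ 17 (mod 851).
Since gcd(6859, 851) = 1, m ≡ 17·(6859)⁻¹ ≡ 284 (mod 851). Smallest non-negative: 284.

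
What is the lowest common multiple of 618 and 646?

199614

gcd first: 646 = 1·618 + 28; 618 = 22·28 + 2; 28 = 14·2 + 0 → gcd = 2
lcm = 618·646/gcd = 399228/2 = 199614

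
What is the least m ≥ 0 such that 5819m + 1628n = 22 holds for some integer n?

Reduce mod 1628: 5819m ≡ 22 (mod 1628). With g = gcd(5819, 1628) = 11 dividing 22, divide through: 529m ≡ 2 (mod 148).
Since gcd(529, 148) = 1, m ≡ 2·(529)⁻¹ ≡ 54 (mod 148). Smallest non-negative: 54.

54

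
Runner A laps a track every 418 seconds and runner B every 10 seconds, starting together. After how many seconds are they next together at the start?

2090

gcd first: 418 = 41·10 + 8; 10 = 1·8 + 2; 8 = 4·2 + 0 → gcd = 2
lcm = 418·10/gcd = 4180/2 = 2090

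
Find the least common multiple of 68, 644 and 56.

21896

lcm(68, 644) = 68·644/gcd = 43792/4 = 10948
lcm(10948, 56) = 10948·56/gcd = 613088/28 = 21896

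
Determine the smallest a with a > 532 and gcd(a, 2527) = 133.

665

2527 = 133·19. Any a with gcd(a, 2527) = 133 is a multiple of 133, say 133s, with s coprime to 19.
Need s > 532/133, so s ≥ 5. First s ≥ 5 with gcd(s, 19) = 1 is s = 5. Thus a = 133·5 = 665.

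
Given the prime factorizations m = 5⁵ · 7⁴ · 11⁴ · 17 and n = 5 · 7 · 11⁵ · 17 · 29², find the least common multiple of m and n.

17276291559209375

max exponent per prime: 5⁵ · 7⁴ · 11⁵ · 17 · 29² = 17276291559209375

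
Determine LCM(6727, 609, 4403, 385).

20246689155

6727 = 7 · 31²; 609 = 3 · 7 · 29; 4403 = 7 · 17 · 37; 385 = 5 · 7 · 11
lcm takes max exponent of each prime: 3 · 5 · 7 · 11 · 17 · 29 · 31² · 37 = 20246689155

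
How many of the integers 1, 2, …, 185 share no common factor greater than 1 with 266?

Prime factors of 266: 2, 7, 19. Count integers ≤ 185 divisible by none of them.
By inclusion–exclusion: 185 − ⌊185/2⌋ − ⌊185/7⌋ − ⌊185/19⌋ + ⌊185/14⌋ + ⌊185/38⌋ + ⌊185/133⌋ − ⌊185/266⌋ = 76.

76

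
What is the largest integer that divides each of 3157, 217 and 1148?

7

3157 = 7 · 11 · 41; 217 = 7 · 31; 1148 = 2² · 7 · 41
gcd takes min exponent of each prime: 7 = 7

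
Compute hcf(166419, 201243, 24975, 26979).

3

gcd(166419, 201243): 201243 = 1·166419 + 34824; 166419 = 4·34824 + 27123; 34824 = 1·27123 + 7701; 27123 = 3·7701 + 4020; 7701 = 1·4020 + 3681; 4020 = 1·3681 + 339; 3681 = 10·339 + 291; 339 = 1·291 + 48; 291 = 6·48 + 3; 48 = 16·3 + 0 → 3
gcd(3, 24975): 24975 = 8325·3 + 0 → 3
gcd(3, 26979): 26979 = 8993·3 + 0 → 3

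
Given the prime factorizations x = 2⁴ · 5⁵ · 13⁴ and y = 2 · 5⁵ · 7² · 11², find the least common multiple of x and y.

8466908450000

max exponent per prime: 2⁴ · 5⁵ · 7² · 11² · 13⁴ = 8466908450000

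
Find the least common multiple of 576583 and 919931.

576583 = 7³ · 41²; 919931 = 23² · 37 · 47
max exponents: 7³ · 23² · 37 · 41² · 47 = 530416575773

530416575773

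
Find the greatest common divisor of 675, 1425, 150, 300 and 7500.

675 = 3³ · 5²; 1425 = 3 · 5² · 19; 150 = 2 · 3 · 5²; 300 = 2² · 3 · 5²; 7500 = 2² · 3 · 5⁴
gcd takes min exponent of each prime: 3 · 5² = 75

75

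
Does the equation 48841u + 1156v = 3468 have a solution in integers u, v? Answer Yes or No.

Yes

gcd(48841, 1156): 48841 = 42·1156 + 289; 1156 = 4·289 + 0 → 289
289 divides 3468, so a solution exists.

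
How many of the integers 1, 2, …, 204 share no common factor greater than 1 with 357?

109

Prime factors of 357: 3, 7, 17. Count integers ≤ 204 divisible by none of them.
By inclusion–exclusion: 204 − ⌊204/3⌋ − ⌊204/7⌋ − ⌊204/17⌋ + ⌊204/21⌋ + ⌊204/51⌋ + ⌊204/119⌋ − ⌊204/357⌋ = 109.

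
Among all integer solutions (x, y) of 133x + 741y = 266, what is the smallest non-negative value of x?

2

Reduce mod 741: 133x ≡ 266 (mod 741). With g = gcd(133, 741) = 19 dividing 266, divide through: 7x ≡ 14 (mod 39).
Since gcd(7, 39) = 1, x ≡ 14·(7)⁻¹ ≡ 2 (mod 39). Smallest non-negative: 2.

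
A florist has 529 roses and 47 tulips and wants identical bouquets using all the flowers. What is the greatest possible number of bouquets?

Euclid: 529 = 11·47 + 12; 47 = 3·12 + 11; 12 = 1·11 + 1; 11 = 11·1 + 0. Last nonzero remainder: 1.

1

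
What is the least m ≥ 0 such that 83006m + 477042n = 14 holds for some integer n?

Reduce mod 477042: 83006m ≡ 14 (mod 477042). With g = gcd(83006, 477042) = 2 dividing 14, divide through: 41503m ≡ 7 (mod 238521).
Since gcd(41503, 238521) = 1, m ≡ 7·(41503)⁻¹ ≡ 63442 (mod 238521). Smallest non-negative: 63442.

63442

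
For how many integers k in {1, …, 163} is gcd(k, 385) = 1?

385 = 5·7·11. Inclusion–exclusion on these primes:
163 − ⌊163/5⌋ − ⌊163/7⌋ − ⌊163/11⌋ + ⌊163/35⌋ + ⌊163/55⌋ + ⌊163/77⌋ − ⌊163/385⌋ = 102

102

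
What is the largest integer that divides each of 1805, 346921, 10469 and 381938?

361

1805 = 5 · 19²; 346921 = 19² · 31²; 10469 = 19² · 29; 381938 = 2 · 19² · 23²
gcd takes min exponent of each prime: 19² = 361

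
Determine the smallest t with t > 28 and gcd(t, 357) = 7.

gcd(t, 357) = 7 forces 7 | t; write t = 7s. Then gcd(7s, 7·51) = 7·gcd(s, 51), so need gcd(s, 51) = 1.
7s > 28 gives s ≥ 5. The least s ≥ 5 coprime to 51 is 5, so t = 7·5 = 35.

35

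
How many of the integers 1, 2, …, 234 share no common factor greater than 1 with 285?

285 = 3·5·19. Inclusion–exclusion on these primes:
234 − ⌊234/3⌋ − ⌊234/5⌋ − ⌊234/19⌋ + ⌊234/15⌋ + ⌊234/57⌋ + ⌊234/95⌋ − ⌊234/285⌋ = 119

119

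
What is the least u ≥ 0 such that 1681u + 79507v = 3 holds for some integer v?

Reduce mod 79507: 1681u ≡ 3 (mod 79507). With g = gcd(1681, 79507) = 1 dividing 3, divide through: 1681u ≡ 3 (mod 79507).
Since gcd(1681, 79507) = 1, u ≡ 3·(1681)⁻¹ ≡ 25919 (mod 79507). Smallest non-negative: 25919.

25919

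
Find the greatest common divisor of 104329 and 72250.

Euclid: 104329 = 1·72250 + 32079; 72250 = 2·32079 + 8092; 32079 = 3·8092 + 7803; 8092 = 1·7803 + 289; 7803 = 27·289 + 0. Last nonzero remainder: 289.

289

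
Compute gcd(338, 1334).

2

Euclid: 1334 = 3·338 + 320; 338 = 1·320 + 18; 320 = 17·18 + 14; 18 = 1·14 + 4; 14 = 3·4 + 2; 4 = 2·2 + 0. Last nonzero remainder: 2.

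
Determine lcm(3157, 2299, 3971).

12536447

3157 = 7 · 11 · 41; 2299 = 11² · 19; 3971 = 11 · 19²
lcm takes max exponent of each prime: 7 · 11² · 19² · 41 = 12536447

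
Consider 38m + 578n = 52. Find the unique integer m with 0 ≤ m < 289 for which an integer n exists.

47

gcd(38, 578) = 2 (Euclid: 578 = 15·38 + 8; 38 = 4·8 + 6; 8 = 1·6 + 2; 6 = 3·2 + 0), and 2 | 52.
Extended Euclid: 38·(-76) + 578·(5) = 2. Scale by 26: m₀ = -1976.
General solution m = m₀ + 289t; reducing mod 289 gives m = 47 (and n = -3).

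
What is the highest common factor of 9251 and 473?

11

9251 = 11 · 29²
473 = 11 · 43
Common: 11 = 11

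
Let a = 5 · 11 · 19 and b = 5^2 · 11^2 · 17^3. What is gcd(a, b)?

min exponent per shared prime: 5 · 11 = 55

55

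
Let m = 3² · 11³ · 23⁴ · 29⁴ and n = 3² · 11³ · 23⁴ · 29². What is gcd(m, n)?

min exponent per shared prime: 3² · 11³ · 23⁴ · 29² = 2819213100099

2819213100099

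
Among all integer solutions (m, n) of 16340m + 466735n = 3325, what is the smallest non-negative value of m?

4599

Reduce mod 466735: 16340m ≡ 3325 (mod 466735). With g = gcd(16340, 466735) = 95 dividing 3325, divide through: 172m ≡ 35 (mod 4913).
Since gcd(172, 4913) = 1, m ≡ 35·(172)⁻¹ ≡ 4599 (mod 4913). Smallest non-negative: 4599.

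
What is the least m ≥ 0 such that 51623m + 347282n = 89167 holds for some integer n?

69

gcd(51623, 347282) = 4693 (Euclid: 347282 = 6·51623 + 37544; 51623 = 1·37544 + 14079; 37544 = 2·14079 + 9386; 14079 = 1·9386 + 4693; 9386 = 2·4693 + 0), and 4693 | 89167.
Extended Euclid: 51623·(27) + 347282·(-4) = 4693. Scale by 19: m₀ = 513.
General solution m = m₀ + 74t; reducing mod 74 gives m = 69 (and n = -10).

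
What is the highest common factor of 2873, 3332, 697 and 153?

gcd(2873, 3332): 3332 = 1·2873 + 459; 2873 = 6·459 + 119; 459 = 3·119 + 102; 119 = 1·102 + 17; 102 = 6·17 + 0 → 17
gcd(17, 697): 697 = 41·17 + 0 → 17
gcd(17, 153): 153 = 9·17 + 0 → 17

17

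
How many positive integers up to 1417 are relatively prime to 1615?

1011

1615 = 5·17·19. Inclusion–exclusion on these primes:
1417 − ⌊1417/5⌋ − ⌊1417/17⌋ − ⌊1417/19⌋ + ⌊1417/85⌋ + ⌊1417/95⌋ + ⌊1417/323⌋ − ⌊1417/1615⌋ = 1011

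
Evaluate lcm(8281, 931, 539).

1730729

lcm(8281, 931) = 8281·931/gcd = 7709611/49 = 157339
lcm(157339, 539) = 157339·539/gcd = 84805721/49 = 1730729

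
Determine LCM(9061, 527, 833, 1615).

lcm(9061, 527) = 9061·527/gcd = 4775147/17 = 280891
lcm(280891, 833) = 280891·833/gcd = 233982203/17 = 13763659
lcm(13763659, 1615) = 13763659·1615/gcd = 22228309285/17 = 1307547605

1307547605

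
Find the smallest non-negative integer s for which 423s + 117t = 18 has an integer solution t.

Euclid: 423 = 3·117 + 72; 117 = 1·72 + 45; 72 = 1·45 + 27; 45 = 1·27 + 18; 27 = 1·18 + 9; 18 = 2·9 + 0 → gcd = 9; 18 = 9·2.
Back-substitution yields 423·(5) + 117·(-18) = 9, so one solution is s = 5·2 = 10, t = -18·2 = -36.
Solutions in s differ by 117/9 = 13; the one in [0, 13) is 10 mod 13 = 10.

10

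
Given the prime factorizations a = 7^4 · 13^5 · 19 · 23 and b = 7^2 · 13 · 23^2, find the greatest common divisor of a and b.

14651

min exponent per shared prime: 7^2 · 13 · 23 = 14651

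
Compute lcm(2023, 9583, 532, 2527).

3999139228

2023 = 7 · 17²; 9583 = 7 · 37²; 532 = 2² · 7 · 19; 2527 = 7 · 19²
lcm takes max exponent of each prime: 2² · 7 · 17² · 19² · 37² = 3999139228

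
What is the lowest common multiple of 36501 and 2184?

36501 = 3 · 23³; 2184 = 2³ · 3 · 7 · 13
max exponents: 2³ · 3 · 7 · 13 · 23³ = 26572728

26572728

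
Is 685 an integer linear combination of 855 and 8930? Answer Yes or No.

By Bézout, 855m − 8930n = 685 has integer solutions iff gcd(855, 8930) | 685.
Euclid: 8930 = 10·855 + 380; 855 = 2·380 + 95; 380 = 4·95 + 0. gcd = 95; 685 mod 95 = 20. No.

No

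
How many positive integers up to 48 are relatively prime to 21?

21 = 3·7. Inclusion–exclusion on these primes:
48 − ⌊48/3⌋ − ⌊48/7⌋ + ⌊48/21⌋ = 28

28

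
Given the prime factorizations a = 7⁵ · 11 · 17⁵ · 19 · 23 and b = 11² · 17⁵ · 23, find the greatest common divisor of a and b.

359223821

min exponent per shared prime: 11 · 17⁵ · 23 = 359223821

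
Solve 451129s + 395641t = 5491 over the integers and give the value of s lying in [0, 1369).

gcd(451129, 395641) = 289 (Euclid: 451129 = 1·395641 + 55488; 395641 = 7·55488 + 7225; 55488 = 7·7225 + 4913; 7225 = 1·4913 + 2312; 4913 = 2·2312 + 289; 2312 = 8·289 + 0), and 289 | 5491.
Extended Euclid: 451129·(164) + 395641·(-187) = 289. Scale by 19: s₀ = 3116.
General solution s = s₀ + 1369k; reducing mod 1369 gives s = 378 (and t = -431).

378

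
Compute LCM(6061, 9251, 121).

6061 = 11 · 19 · 29; 9251 = 11 · 29²; 121 = 11²
lcm takes max exponent of each prime: 11² · 19 · 29² = 1933459

1933459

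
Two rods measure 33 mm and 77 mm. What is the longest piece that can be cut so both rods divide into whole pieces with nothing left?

11

33 = 3 · 11
77 = 7 · 11
Common: 11 = 11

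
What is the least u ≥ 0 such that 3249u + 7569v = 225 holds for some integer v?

254

gcd(3249, 7569) = 9 (Euclid: 7569 = 2·3249 + 1071; 3249 = 3·1071 + 36; 1071 = 29·36 + 27; 36 = 1·27 + 9; 27 = 3·9 + 0), and 9 | 225.
Extended Euclid: 3249·(212) + 7569·(-91) = 9. Scale by 25: u₀ = 5300.
General solution u = u₀ + 841t; reducing mod 841 gives u = 254 (and v = -109).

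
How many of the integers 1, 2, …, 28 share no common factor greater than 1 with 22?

22 = 2·11. Inclusion–exclusion on these primes:
28 − ⌊28/2⌋ − ⌊28/11⌋ + ⌊28/22⌋ = 13

13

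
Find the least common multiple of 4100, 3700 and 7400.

303400

4100 = 2² · 5² · 41; 3700 = 2² · 5² · 37; 7400 = 2³ · 5² · 37
lcm takes max exponent of each prime: 2³ · 5² · 37 · 41 = 303400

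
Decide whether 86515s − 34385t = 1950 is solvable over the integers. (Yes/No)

Yes

gcd(86515, 34385): 86515 = 2·34385 + 17745; 34385 = 1·17745 + 16640; 17745 = 1·16640 + 1105; 16640 = 15·1105 + 65; 1105 = 17·65 + 0 → 65
65 divides 1950, so a solution exists.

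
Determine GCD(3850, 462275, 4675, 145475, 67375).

gcd(3850, 462275): 462275 = 120·3850 + 275; 3850 = 14·275 + 0 → 275
gcd(275, 4675): 4675 = 17·275 + 0 → 275
gcd(275, 145475): 145475 = 529·275 + 0 → 275
gcd(275, 67375): 67375 = 245·275 + 0 → 275

275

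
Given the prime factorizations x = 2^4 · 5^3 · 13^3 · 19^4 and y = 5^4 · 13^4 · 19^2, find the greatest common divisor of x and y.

99139625

min exponent per shared prime: 5^3 · 13^3 · 19^2 = 99139625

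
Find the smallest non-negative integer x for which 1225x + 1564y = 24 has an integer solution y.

Euclid: 1564 = 1·1225 + 339; 1225 = 3·339 + 208; 339 = 1·208 + 131; 208 = 1·131 + 77; 131 = 1·77 + 54; 77 = 1·54 + 23; 54 = 2·23 + 8; 23 = 2·8 + 7; 8 = 1·7 + 1; 7 = 7·1 + 0 → gcd = 1; 24 = 1·24.
Back-substitution yields 1225·(-203) + 1564·(159) = 1, so one solution is x = -203·24 = -4872, y = 159·24 = 3816.
Solutions in x differ by 1564/1 = 1564; the one in [0, 1564) is -4872 mod 1564 = 1384.

1384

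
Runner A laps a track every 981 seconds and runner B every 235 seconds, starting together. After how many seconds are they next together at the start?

981 = 3² · 109; 235 = 5 · 47
max exponents: 3² · 5 · 47 · 109 = 230535

230535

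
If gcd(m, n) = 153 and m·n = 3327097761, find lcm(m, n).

For any two positive integers, gcd × lcm equals their product. Hence lcm = 3327097761 / 153 = 21745737.

21745737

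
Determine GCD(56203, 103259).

Euclid: 103259 = 1·56203 + 47056; 56203 = 1·47056 + 9147; 47056 = 5·9147 + 1321; 9147 = 6·1321 + 1221; 1321 = 1·1221 + 100; 1221 = 12·100 + 21; 100 = 4·21 + 16; 21 = 1·16 + 5; 16 = 3·5 + 1; 5 = 5·1 + 0. Last nonzero remainder: 1.

1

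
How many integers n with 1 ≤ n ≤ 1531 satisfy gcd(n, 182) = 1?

606

Prime factors of 182: 2, 7, 13. Count integers ≤ 1531 divisible by none of them.
By inclusion–exclusion: 1531 − ⌊1531/2⌋ − ⌊1531/7⌋ − ⌊1531/13⌋ + ⌊1531/14⌋ + ⌊1531/26⌋ + ⌊1531/91⌋ − ⌊1531/182⌋ = 606.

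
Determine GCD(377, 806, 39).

13

gcd(377, 806): 806 = 2·377 + 52; 377 = 7·52 + 13; 52 = 4·13 + 0 → 13
gcd(13, 39): 39 = 3·13 + 0 → 13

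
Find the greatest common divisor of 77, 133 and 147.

7

gcd(77, 133): 133 = 1·77 + 56; 77 = 1·56 + 21; 56 = 2·21 + 14; 21 = 1·14 + 7; 14 = 2·7 + 0 → 7
gcd(7, 147): 147 = 21·7 + 0 → 7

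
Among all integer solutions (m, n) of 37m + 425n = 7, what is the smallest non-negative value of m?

Euclid: 425 = 11·37 + 18; 37 = 2·18 + 1; 18 = 18·1 + 0 → gcd = 1; 7 = 1·7.
Back-substitution yields 37·(23) + 425·(-2) = 1, so one solution is m = 23·7 = 161, n = -2·7 = -14.
Solutions in m differ by 425/1 = 425; the one in [0, 425) is 161 mod 425 = 161.

161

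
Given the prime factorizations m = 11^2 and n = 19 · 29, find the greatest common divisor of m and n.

min exponent per shared prime: (none) = 1

1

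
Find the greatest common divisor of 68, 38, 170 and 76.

gcd(68, 38): 68 = 1·38 + 30; 38 = 1·30 + 8; 30 = 3·8 + 6; 8 = 1·6 + 2; 6 = 3·2 + 0 → 2
gcd(2, 170): 170 = 85·2 + 0 → 2
gcd(2, 76): 76 = 38·2 + 0 → 2

2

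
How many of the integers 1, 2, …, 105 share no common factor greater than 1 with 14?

Prime factors of 14: 2, 7. Count integers ≤ 105 divisible by none of them.
By inclusion–exclusion: 105 − ⌊105/2⌋ − ⌊105/7⌋ + ⌊105/14⌋ = 45.

45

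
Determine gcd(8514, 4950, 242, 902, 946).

22

8514 = 2 · 3² · 11 · 43; 4950 = 2 · 3² · 5² · 11; 242 = 2 · 11²; 902 = 2 · 11 · 41; 946 = 2 · 11 · 43
gcd takes min exponent of each prime: 2 · 11 = 22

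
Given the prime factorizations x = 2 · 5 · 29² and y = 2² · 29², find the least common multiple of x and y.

16820

max exponent per prime: 2² · 5 · 29² = 16820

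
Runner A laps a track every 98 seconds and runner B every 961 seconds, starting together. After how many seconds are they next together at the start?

gcd first: 961 = 9·98 + 79; 98 = 1·79 + 19; 79 = 4·19 + 3; 19 = 6·3 + 1; 3 = 3·1 + 0 → gcd = 1
lcm = 98·961/gcd = 94178/1 = 94178

94178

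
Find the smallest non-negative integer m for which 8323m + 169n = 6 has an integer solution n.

Euclid: 8323 = 49·169 + 42; 169 = 4·42 + 1; 42 = 42·1 + 0 → gcd = 1; 6 = 1·6.
Back-substitution yields 8323·(-4) + 169·(197) = 1, so one solution is m = -4·6 = -24, n = 197·6 = 1182.
Solutions in m differ by 169/1 = 169; the one in [0, 169) is -24 mod 169 = 145.

145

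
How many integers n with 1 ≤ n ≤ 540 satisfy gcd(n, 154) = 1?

210

154 = 2·7·11. Inclusion–exclusion on these primes:
540 − ⌊540/2⌋ − ⌊540/7⌋ − ⌊540/11⌋ + ⌊540/14⌋ + ⌊540/22⌋ + ⌊540/77⌋ − ⌊540/154⌋ = 210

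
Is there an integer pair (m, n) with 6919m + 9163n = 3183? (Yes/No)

By Bézout, 6919m + 9163n = 3183 has integer solutions iff gcd(6919, 9163) | 3183.
Euclid: 9163 = 1·6919 + 2244; 6919 = 3·2244 + 187; 2244 = 12·187 + 0. gcd = 187; 3183 mod 187 = 4. No.

No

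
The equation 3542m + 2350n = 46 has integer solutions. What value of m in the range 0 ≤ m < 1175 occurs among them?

Euclid: 3542 = 1·2350 + 1192; 2350 = 1·1192 + 1158; 1192 = 1·1158 + 34; 1158 = 34·34 + 2; 34 = 17·2 + 0 → gcd = 2; 46 = 2·23.
Back-substitution yields 3542·(-69) + 2350·(104) = 2, so one solution is m = -69·23 = -1587, n = 104·23 = 2392.
Solutions in m differ by 2350/2 = 1175; the one in [0, 1175) is -1587 mod 1175 = 763.

763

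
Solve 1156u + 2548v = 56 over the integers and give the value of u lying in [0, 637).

Reduce mod 2548: 1156u ≡ 56 (mod 2548). With g = gcd(1156, 2548) = 4 dividing 56, divide through: 289u ≡ 14 (mod 637).
Since gcd(289, 637) = 1, u ≡ 14·(289)⁻¹ ≡ 399 (mod 637). Smallest non-negative: 399.

399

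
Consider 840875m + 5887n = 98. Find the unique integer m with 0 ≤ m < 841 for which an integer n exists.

524

gcd(840875, 5887) = 7 (Euclid: 840875 = 142·5887 + 4921; 5887 = 1·4921 + 966; 4921 = 5·966 + 91; 966 = 10·91 + 56; 91 = 1·56 + 35; 56 = 1·35 + 21; 35 = 1·21 + 14; 21 = 1·14 + 7; 14 = 2·7 + 0), and 7 | 98.
Extended Euclid: 840875·(-323) + 5887·(46136) = 7. Scale by 14: m₀ = -4522.
General solution m = m₀ + 841t; reducing mod 841 gives m = 524 (and n = -74846).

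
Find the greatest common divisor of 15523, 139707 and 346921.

361

gcd(15523, 139707): 139707 = 9·15523 + 0 → 15523
gcd(15523, 346921): 346921 = 22·15523 + 5415; 15523 = 2·5415 + 4693; 5415 = 1·4693 + 722; 4693 = 6·722 + 361; 722 = 2·361 + 0 → 361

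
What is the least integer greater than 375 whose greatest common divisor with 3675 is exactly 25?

400

gcd(x, 3675) = 25 forces 25 | x; write x = 25s. Then gcd(25s, 25·147) = 25·gcd(s, 147), so need gcd(s, 147) = 1.
25s > 375 gives s ≥ 16. The least s ≥ 16 coprime to 147 is 16, so x = 25·16 = 400.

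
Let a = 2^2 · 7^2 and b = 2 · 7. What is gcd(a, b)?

14

min exponent per shared prime: 2 · 7 = 14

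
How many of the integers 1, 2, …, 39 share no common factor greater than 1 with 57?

Prime factors of 57: 3, 19. Count integers ≤ 39 divisible by none of them.
By inclusion–exclusion: 39 − ⌊39/3⌋ − ⌊39/19⌋ + ⌊39/57⌋ = 24.

24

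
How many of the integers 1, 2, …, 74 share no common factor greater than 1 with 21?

43

Prime factors of 21: 3, 7. Count integers ≤ 74 divisible by none of them.
By inclusion–exclusion: 74 − ⌊74/3⌋ − ⌊74/7⌋ + ⌊74/21⌋ = 43.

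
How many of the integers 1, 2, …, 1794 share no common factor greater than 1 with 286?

752

286 = 2·11·13. Inclusion–exclusion on these primes:
1794 − ⌊1794/2⌋ − ⌊1794/11⌋ − ⌊1794/13⌋ + ⌊1794/22⌋ + ⌊1794/26⌋ + ⌊1794/143⌋ − ⌊1794/286⌋ = 752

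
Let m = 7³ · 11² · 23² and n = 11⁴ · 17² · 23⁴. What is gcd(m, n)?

64009

min exponent per shared prime: 11² · 23² = 64009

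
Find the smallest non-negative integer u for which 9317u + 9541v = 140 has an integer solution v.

Euclid: 9541 = 1·9317 + 224; 9317 = 41·224 + 133; 224 = 1·133 + 91; 133 = 1·91 + 42; 91 = 2·42 + 7; 42 = 6·7 + 0 → gcd = 7; 140 = 7·20.
Back-substitution yields 9317·(-213) + 9541·(208) = 7, so one solution is u = -213·20 = -4260, v = 208·20 = 4160.
Solutions in u differ by 9541/7 = 1363; the one in [0, 1363) is -4260 mod 1363 = 1192.

1192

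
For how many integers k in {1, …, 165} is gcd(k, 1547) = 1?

123

1547 = 7·13·17. Inclusion–exclusion on these primes:
165 − ⌊165/7⌋ − ⌊165/13⌋ − ⌊165/17⌋ + ⌊165/91⌋ + ⌊165/119⌋ + ⌊165/221⌋ − ⌊165/1547⌋ = 123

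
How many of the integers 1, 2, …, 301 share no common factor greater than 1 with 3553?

3553 = 11·17·19. Inclusion–exclusion on these primes:
301 − ⌊301/11⌋ − ⌊301/17⌋ − ⌊301/19⌋ + ⌊301/187⌋ + ⌊301/209⌋ + ⌊301/323⌋ − ⌊301/3553⌋ = 244

244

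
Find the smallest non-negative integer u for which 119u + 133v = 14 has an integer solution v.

18

Reduce mod 133: 119u ≡ 14 (mod 133). With g = gcd(119, 133) = 7 dividing 14, divide through: 17u ≡ 2 (mod 19).
Since gcd(17, 19) = 1, u ≡ 2·(17)⁻¹ ≡ 18 (mod 19). Smallest non-negative: 18.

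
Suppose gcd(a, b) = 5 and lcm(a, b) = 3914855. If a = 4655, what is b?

4205

Using ab = gcd(a,b)·lcm(a,b) = 5·3914855 = 19574275, we get b = 19574275/4655 = 4205.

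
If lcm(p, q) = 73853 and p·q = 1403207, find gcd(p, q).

From gcd × lcm = pq: gcd = 1403207 / 73853 = 19.

19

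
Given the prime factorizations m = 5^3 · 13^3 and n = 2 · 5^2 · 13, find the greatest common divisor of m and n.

325

min exponent per shared prime: 5^2 · 13 = 325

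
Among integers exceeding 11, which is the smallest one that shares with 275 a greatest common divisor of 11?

22

Multiples of 11 above 11: 11·2, 11·3, … . Need the cofactor coprime to 275/11 = 25.
Checking s = 2, 3, … the first with gcd(s, 25) = 1 is s = 2, giving 22.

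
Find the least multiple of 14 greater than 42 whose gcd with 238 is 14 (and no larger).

Multiples of 14 above 42: 14·4, 14·5, … . Need the cofactor coprime to 238/14 = 17.
Checking s = 4, 5, … the first with gcd(s, 17) = 1 is s = 4, giving 56.

56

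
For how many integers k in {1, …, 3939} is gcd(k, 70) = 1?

Prime factors of 70: 2, 5, 7. Count integers ≤ 3939 divisible by none of them.
By inclusion–exclusion: 3939 − ⌊3939/2⌋ − ⌊3939/5⌋ − ⌊3939/7⌋ + ⌊3939/10⌋ + ⌊3939/14⌋ + ⌊3939/35⌋ − ⌊3939/70⌋ = 1351.

1351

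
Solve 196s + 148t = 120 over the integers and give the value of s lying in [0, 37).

Euclid: 196 = 1·148 + 48; 148 = 3·48 + 4; 48 = 12·4 + 0 → gcd = 4; 120 = 4·30.
Back-substitution yields 196·(-3) + 148·(4) = 4, so one solution is s = -3·30 = -90, t = 4·30 = 120.
Solutions in s differ by 148/4 = 37; the one in [0, 37) is -90 mod 37 = 21.

21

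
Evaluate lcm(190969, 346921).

183521209

190969 = 19² · 23²; 346921 = 19² · 31²
max exponents: 19² · 23² · 31² = 183521209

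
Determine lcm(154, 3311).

154 = 2 · 7 · 11; 3311 = 7 · 11 · 43
max exponents: 2 · 7 · 11 · 43 = 6622

6622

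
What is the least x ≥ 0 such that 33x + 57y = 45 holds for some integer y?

10

gcd(33, 57) = 3 (Euclid: 57 = 1·33 + 24; 33 = 1·24 + 9; 24 = 2·9 + 6; 9 = 1·6 + 3; 6 = 2·3 + 0), and 3 | 45.
Extended Euclid: 33·(7) + 57·(-4) = 3. Scale by 15: x₀ = 105.
General solution x = x₀ + 19t; reducing mod 19 gives x = 10 (and y = -5).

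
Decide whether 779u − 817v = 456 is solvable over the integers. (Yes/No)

Yes

By Bézout, 779u − 817v = 456 has integer solutions iff gcd(779, 817) | 456.
Euclid: 817 = 1·779 + 38; 779 = 20·38 + 19; 38 = 2·19 + 0. gcd = 19; 456 mod 19 = 0. Yes.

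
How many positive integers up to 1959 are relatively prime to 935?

1341

Prime factors of 935: 5, 11, 17. Count integers ≤ 1959 divisible by none of them.
By inclusion–exclusion: 1959 − ⌊1959/5⌋ − ⌊1959/11⌋ − ⌊1959/17⌋ + ⌊1959/55⌋ + ⌊1959/85⌋ + ⌊1959/187⌋ − ⌊1959/935⌋ = 1341.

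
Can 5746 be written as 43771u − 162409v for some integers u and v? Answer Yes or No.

gcd(43771, 162409): 162409 = 3·43771 + 31096; 43771 = 1·31096 + 12675; 31096 = 2·12675 + 5746; 12675 = 2·5746 + 1183; 5746 = 4·1183 + 1014; 1183 = 1·1014 + 169; 1014 = 6·169 + 0 → 169
169 divides 5746, so a solution exists.

Yes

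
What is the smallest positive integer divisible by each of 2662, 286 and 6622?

10416406

2662 = 2 · 11³; 286 = 2 · 11 · 13; 6622 = 2 · 7 · 11 · 43
lcm takes max exponent of each prime: 2 · 7 · 11³ · 13 · 43 = 10416406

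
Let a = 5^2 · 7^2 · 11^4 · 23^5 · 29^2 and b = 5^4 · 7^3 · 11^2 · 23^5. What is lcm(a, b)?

max exponent per prime: 5^4 · 7^3 · 11^4 · 23^5 · 29^2 = 16989478723159105625

16989478723159105625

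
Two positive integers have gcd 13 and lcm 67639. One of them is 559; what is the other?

Using mn = gcd(m,n)·lcm(m,n) = 13·67639 = 879307, we get n = 879307/559 = 1573.

1573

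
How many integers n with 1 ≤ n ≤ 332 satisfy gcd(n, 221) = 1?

289

221 = 13·17. Inclusion–exclusion on these primes:
332 − ⌊332/13⌋ − ⌊332/17⌋ + ⌊332/221⌋ = 289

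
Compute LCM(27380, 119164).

27380 = 2² · 5 · 37²; 119164 = 2² · 31³
max exponents: 2² · 5 · 31³ · 37² = 815677580

815677580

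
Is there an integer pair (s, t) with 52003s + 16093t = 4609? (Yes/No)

No

By Bézout, 52003s + 16093t = 4609 has integer solutions iff gcd(52003, 16093) | 4609.
Euclid: 52003 = 3·16093 + 3724; 16093 = 4·3724 + 1197; 3724 = 3·1197 + 133; 1197 = 9·133 + 0. gcd = 133; 4609 mod 133 = 87. No.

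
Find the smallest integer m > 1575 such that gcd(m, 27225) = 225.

1800

27225 = 225·121. Any m with gcd(m, 27225) = 225 is a multiple of 225, say 225s, with s coprime to 121.
Need s > 1575/225, so s ≥ 8. First s ≥ 8 with gcd(s, 121) = 1 is s = 8. Thus m = 225·8 = 1800.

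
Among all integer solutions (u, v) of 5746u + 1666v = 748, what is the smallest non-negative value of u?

1

gcd(5746, 1666) = 34 (Euclid: 5746 = 3·1666 + 748; 1666 = 2·748 + 170; 748 = 4·170 + 68; 170 = 2·68 + 34; 68 = 2·34 + 0), and 34 | 748.
Extended Euclid: 5746·(-20) + 1666·(69) = 34. Scale by 22: u₀ = -440.
General solution u = u₀ + 49t; reducing mod 49 gives u = 1 (and v = -3).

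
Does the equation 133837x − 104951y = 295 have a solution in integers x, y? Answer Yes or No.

By Bézout, 133837x − 104951y = 295 has integer solutions iff gcd(133837, 104951) | 295.
Euclid: 133837 = 1·104951 + 28886; 104951 = 3·28886 + 18293; 28886 = 1·18293 + 10593; 18293 = 1·10593 + 7700; 10593 = 1·7700 + 2893; 7700 = 2·2893 + 1914; 2893 = 1·1914 + 979; 1914 = 1·979 + 935; 979 = 1·935 + 44; 935 = 21·44 + 11; 44 = 4·11 + 0. gcd = 11; 295 mod 11 = 9. No.

No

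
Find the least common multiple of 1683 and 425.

gcd first: 1683 = 3·425 + 408; 425 = 1·408 + 17; 408 = 24·17 + 0 → gcd = 17
lcm = 1683·425/gcd = 715275/17 = 42075

42075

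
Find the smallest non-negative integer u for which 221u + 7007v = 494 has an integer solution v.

Euclid: 7007 = 31·221 + 156; 221 = 1·156 + 65; 156 = 2·65 + 26; 65 = 2·26 + 13; 26 = 2·13 + 0 → gcd = 13; 494 = 13·38.
Back-substitution yields 221·(222) + 7007·(-7) = 13, so one solution is u = 222·38 = 8436, v = -7·38 = -266.
Solutions in u differ by 7007/13 = 539; the one in [0, 539) is 8436 mod 539 = 351.

351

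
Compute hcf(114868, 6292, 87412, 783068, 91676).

gcd(114868, 6292): 114868 = 18·6292 + 1612; 6292 = 3·1612 + 1456; 1612 = 1·1456 + 156; 1456 = 9·156 + 52; 156 = 3·52 + 0 → 52
gcd(52, 87412): 87412 = 1681·52 + 0 → 52
gcd(52, 783068): 783068 = 15059·52 + 0 → 52
gcd(52, 91676): 91676 = 1763·52 + 0 → 52

52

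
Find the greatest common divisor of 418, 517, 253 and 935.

gcd(418, 517): 517 = 1·418 + 99; 418 = 4·99 + 22; 99 = 4·22 + 11; 22 = 2·11 + 0 → 11
gcd(11, 253): 253 = 23·11 + 0 → 11
gcd(11, 935): 935 = 85·11 + 0 → 11

11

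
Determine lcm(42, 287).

gcd first: 287 = 6·42 + 35; 42 = 1·35 + 7; 35 = 5·7 + 0 → gcd = 7
lcm = 42·287/gcd = 12054/7 = 1722

1722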